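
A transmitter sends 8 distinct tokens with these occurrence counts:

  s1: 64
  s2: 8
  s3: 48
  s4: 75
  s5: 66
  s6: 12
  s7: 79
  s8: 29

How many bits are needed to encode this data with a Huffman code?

Build the Huffman tree bottom-up:
s2(8) + s6(12) → 20
20 + s8(29) → 49
s3(48) + 49 → 97
s1(64) + s5(66) → 130
s4(75) + s7(79) → 154
97 + 130 → 227
154 + 227 → 381
Total encoded bits = sum of merged weights = 20 + 49 + 97 + 130 + 154 + 227 + 381 = 1058.

1058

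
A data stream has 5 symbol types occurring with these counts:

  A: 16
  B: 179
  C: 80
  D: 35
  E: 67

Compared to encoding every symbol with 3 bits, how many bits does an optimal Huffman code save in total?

387

Fixed-length: 3 bits × 377 symbols = 1131 bits.
Huffman merges:
combine A(16), D(35) → 51
combine 51, E(67) → 118
combine C(80), 118 → 198
combine B(179), 198 → 377
Huffman total = 51 + 118 + 198 + 377 = 744 bits.
Saving = 1131 − 744 = 387 bits.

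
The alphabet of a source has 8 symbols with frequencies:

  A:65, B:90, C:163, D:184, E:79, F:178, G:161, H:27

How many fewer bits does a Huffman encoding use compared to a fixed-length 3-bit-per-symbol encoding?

101

Fixed-length: 3 bits × 947 symbols = 2841 bits.
Huffman merges:
merge H(27) and A(65): 92
merge E(79) and B(90): 169
merge 92 and G(161): 253
merge C(163) and 169: 332
merge F(178) and D(184): 362
merge 253 and 332: 585
merge 362 and 585: 947
Huffman total = 92 + 169 + 253 + 332 + 362 + 585 + 947 = 2740 bits.
Saving = 2841 − 2740 = 101 bits.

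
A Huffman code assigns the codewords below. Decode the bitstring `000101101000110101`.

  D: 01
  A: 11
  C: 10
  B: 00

BDDCCBADD

Read left to right; each codeword is recognised as soon as it completes (prefix code):
  00→B | 01→D | 01→D | 10→C | 10→C | 00→B | 11→A | 01→D | 01→D
Decoded message: BDDCCBADD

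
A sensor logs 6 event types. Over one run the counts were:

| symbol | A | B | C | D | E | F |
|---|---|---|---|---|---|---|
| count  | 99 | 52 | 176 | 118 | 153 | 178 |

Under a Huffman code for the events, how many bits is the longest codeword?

Merge the two lowest-weight nodes at each step:
merge B(52) and A(99): 151
merge D(118) and 151: 269
merge E(153) and C(176): 329
merge F(178) and 269: 447
merge 329 and 447: 776
Maximum depth reached is 4.

4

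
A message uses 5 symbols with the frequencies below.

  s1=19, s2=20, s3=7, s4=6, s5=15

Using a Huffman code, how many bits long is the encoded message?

147

Merge the two smallest weights repeatedly:
s4(6) + s3(7) → 13
13 + s5(15) → 28
s1(19) + s2(20) → 39
28 + 39 → 67
The encoded length is the sum of every internal node's weight: 13 + 28 + 39 + 67 = 147 bits.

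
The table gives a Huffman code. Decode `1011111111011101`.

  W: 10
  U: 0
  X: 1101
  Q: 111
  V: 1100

Read left to right; each codeword is recognised as soon as it completes (prefix code):
  10→W | 111→Q | 111→Q | 1101→X | 1101→X
Decoded message: WQQXX

WQQXX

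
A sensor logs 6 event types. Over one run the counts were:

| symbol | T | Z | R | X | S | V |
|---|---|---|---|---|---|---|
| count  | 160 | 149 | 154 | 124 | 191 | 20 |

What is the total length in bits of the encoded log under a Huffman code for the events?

2033

Build the Huffman tree bottom-up:
combine V(20), X(124) → 144
combine 144, Z(149) → 293
combine R(154), T(160) → 314
combine S(191), 293 → 484
combine 314, 484 → 798
The encoded length is the sum of every internal node's weight: 144 + 293 + 314 + 484 + 798 = 2033 bits.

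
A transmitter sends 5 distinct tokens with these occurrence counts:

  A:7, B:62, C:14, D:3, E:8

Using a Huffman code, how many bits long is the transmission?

154

Merge the two smallest weights repeatedly:
merge D(3) and A(7): 10
merge E(8) and 10: 18
merge C(14) and 18: 32
merge 32 and B(62): 94
Each symbol's bit-cost is frequency × depth; summing gives 154 bits (equivalently 10 + 18 + 32 + 94).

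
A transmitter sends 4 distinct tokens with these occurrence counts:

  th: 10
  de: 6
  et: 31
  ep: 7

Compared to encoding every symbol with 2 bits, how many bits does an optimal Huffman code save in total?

Fixed-length: 2 bits × 54 symbols = 108 bits.
Huffman merges:
merge de(6) and ep(7): 13
merge th(10) and 13: 23
merge 23 and et(31): 54
Huffman total = 13 + 23 + 54 = 90 bits.
Saving = 108 − 90 = 18 bits.

18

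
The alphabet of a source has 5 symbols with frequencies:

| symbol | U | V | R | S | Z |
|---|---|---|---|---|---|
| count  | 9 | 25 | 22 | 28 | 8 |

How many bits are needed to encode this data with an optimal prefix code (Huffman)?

201

Merge the two smallest weights repeatedly:
combine Z(8), U(9) → 17
combine 17, R(22) → 39
combine V(25), S(28) → 53
combine 39, 53 → 92
The encoded length is the sum of every internal node's weight: 17 + 39 + 53 + 92 = 201 bits.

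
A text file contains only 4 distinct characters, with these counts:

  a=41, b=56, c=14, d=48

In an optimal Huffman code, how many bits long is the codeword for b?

Huffman merges, smallest pair first:
combine c(14), a(41) → 55
combine d(48), 55 → 103
combine b(56), 103 → 159
b is a child of the root — depth 1, so its codeword is a single bit.

1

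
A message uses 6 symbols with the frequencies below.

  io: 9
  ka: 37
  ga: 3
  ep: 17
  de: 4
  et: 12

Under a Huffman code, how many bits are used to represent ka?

1

Huffman merges, smallest pair first:
merge ga(3) and de(4): 7
merge 7 and io(9): 16
merge et(12) and 16: 28
merge ep(17) and 28: 45
merge ka(37) and 45: 82
ka is merged only at the final step, so code length = 1.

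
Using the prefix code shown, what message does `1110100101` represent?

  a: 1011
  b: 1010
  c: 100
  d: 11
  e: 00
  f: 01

Read left to right; each codeword is recognised as soon as it completes (prefix code):
  11→d | 1010→b | 01→f | 01→f
Decoded message: dbff

dbff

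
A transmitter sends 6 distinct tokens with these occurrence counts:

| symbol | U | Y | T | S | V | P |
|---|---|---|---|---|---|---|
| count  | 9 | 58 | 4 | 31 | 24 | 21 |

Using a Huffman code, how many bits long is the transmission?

Build the Huffman tree bottom-up:
merge T(4) and U(9): 13
merge 13 and P(21): 34
merge V(24) and S(31): 55
merge 34 and 55: 89
merge Y(58) and 89: 147
The encoded length is the sum of every internal node's weight: 13 + 34 + 55 + 89 + 147 = 338 bits.

338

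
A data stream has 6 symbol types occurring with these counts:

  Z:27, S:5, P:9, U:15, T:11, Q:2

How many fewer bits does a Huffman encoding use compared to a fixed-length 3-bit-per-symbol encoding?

Fixed-length: 3 bits × 69 symbols = 207 bits.
Huffman merges:
merge Q(2) and S(5): 7
merge 7 and P(9): 16
merge T(11) and U(15): 26
merge 16 and 26: 42
merge Z(27) and 42: 69
Huffman total = 7 + 16 + 26 + 42 + 69 = 160 bits.
Saving = 207 − 160 = 47 bits.

47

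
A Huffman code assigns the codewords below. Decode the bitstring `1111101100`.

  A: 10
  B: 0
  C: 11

CCACBB

Read left to right; each codeword is recognised as soon as it completes (prefix code):
  11→C | 11→C | 10→A | 11→C | 0→B | 0→B
Decoded message: CCACBB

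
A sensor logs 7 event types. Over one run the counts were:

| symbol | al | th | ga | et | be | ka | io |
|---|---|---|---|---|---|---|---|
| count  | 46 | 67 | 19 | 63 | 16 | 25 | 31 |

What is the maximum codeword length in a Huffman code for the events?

4

Merge the two lowest-weight nodes at each step:
merge be(16) and ga(19): 35
merge ka(25) and io(31): 56
merge 35 and al(46): 81
merge 56 and et(63): 119
merge th(67) and 81: 148
merge 119 and 148: 267
The rarest symbols sit at the bottom; the longest codeword is 4 bits.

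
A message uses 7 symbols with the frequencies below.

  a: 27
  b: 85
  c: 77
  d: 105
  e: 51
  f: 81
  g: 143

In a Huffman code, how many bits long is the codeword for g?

Repeatedly merge the two smallest:
merge a(27) and e(51): 78
merge c(77) and 78: 155
merge f(81) and b(85): 166
merge d(105) and g(143): 248
merge 155 and 166: 321
merge 248 and 321: 569
The subtree containing g is merged 2 times, so code length = 2.

2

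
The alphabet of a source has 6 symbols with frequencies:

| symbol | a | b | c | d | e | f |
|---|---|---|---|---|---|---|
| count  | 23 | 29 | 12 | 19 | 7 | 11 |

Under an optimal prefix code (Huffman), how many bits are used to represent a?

2

Build the tree from the bottom:
merge e(7) and f(11): 18
merge c(12) and 18: 30
merge d(19) and a(23): 42
merge b(29) and 30: 59
merge 42 and 59: 101
a sits 2 levels below the root, so its codeword is 2 bits.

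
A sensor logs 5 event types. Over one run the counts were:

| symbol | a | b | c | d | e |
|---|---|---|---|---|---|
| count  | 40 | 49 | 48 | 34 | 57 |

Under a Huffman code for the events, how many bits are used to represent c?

2

Huffman merges, smallest pair first:
combine d(34), a(40) → 74
combine c(48), b(49) → 97
combine e(57), 74 → 131
combine 97, 131 → 228
c's leaf is at depth 2, giving a 2-bit codeword.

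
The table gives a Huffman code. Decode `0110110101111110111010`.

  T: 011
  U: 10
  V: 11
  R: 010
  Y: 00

TTRVVVTUU

Read left to right; each codeword is recognised as soon as it completes (prefix code):
  011→T | 011→T | 010→R | 11→V | 11→V | 11→V | 011→T | 10→U | 10→U
Decoded message: TTRVVVTUU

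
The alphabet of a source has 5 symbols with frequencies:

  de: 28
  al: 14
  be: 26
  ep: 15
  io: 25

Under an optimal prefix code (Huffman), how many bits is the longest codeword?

Merge the two lowest-weight nodes at each step:
merge al(14) and ep(15): 29
merge io(25) and be(26): 51
merge de(28) and 29: 57
merge 51 and 57: 108
The first pair merged (al, ep) ends up deepest, at depth 3.

3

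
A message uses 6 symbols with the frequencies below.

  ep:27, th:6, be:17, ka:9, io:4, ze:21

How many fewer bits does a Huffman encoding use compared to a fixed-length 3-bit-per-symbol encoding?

Fixed-length: 3 bits × 84 symbols = 252 bits.
Huffman merges:
combine io(4), th(6) → 10
combine ka(9), 10 → 19
combine be(17), 19 → 36
combine ze(21), ep(27) → 48
combine 36, 48 → 84
Huffman total = 10 + 19 + 36 + 48 + 84 = 197 bits.
Saving = 252 − 197 = 55 bits.

55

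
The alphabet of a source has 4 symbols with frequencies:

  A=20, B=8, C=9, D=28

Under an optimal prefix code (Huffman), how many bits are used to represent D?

Huffman merges, smallest pair first:
B(8) + C(9) → 17
17 + A(20) → 37
D(28) + 37 → 65
D is a child of the root — depth 1, so its codeword is a single bit.

1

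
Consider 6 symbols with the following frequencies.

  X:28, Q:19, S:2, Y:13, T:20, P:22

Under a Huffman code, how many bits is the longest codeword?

Merge the two lowest-weight nodes at each step:
combine S(2), Y(13) → 15
combine 15, Q(19) → 34
combine T(20), P(22) → 42
combine X(28), 34 → 62
combine 42, 62 → 104
The first pair merged (S, Y) ends up deepest, at depth 4.

4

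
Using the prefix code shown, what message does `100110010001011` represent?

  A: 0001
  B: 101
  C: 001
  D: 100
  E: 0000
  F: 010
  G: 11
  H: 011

DGCAH

Read left to right; each codeword is recognised as soon as it completes (prefix code):
  100→D | 11→G | 001→C | 0001→A | 011→H
Decoded message: DGCAH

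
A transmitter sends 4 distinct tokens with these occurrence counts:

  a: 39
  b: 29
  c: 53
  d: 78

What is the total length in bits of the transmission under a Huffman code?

388

Greedily combine the two least-frequent nodes:
combine b(29), a(39) → 68
combine c(53), 68 → 121
combine d(78), 121 → 199
The encoded length is the sum of every internal node's weight: 68 + 121 + 199 = 388 bits.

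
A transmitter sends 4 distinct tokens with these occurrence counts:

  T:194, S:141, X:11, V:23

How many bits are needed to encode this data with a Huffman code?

Build the Huffman tree bottom-up:
combine X(11), V(23) → 34
combine 34, S(141) → 175
combine 175, T(194) → 369
The encoded length is the sum of every internal node's weight: 34 + 175 + 369 = 578 bits.

578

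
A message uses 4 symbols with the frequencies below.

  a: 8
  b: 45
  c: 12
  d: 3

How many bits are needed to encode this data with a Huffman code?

102

Build the Huffman tree bottom-up:
combine d(3), a(8) → 11
combine 11, c(12) → 23
combine 23, b(45) → 68
Each symbol's bit-cost is frequency × depth; summing gives 102 bits (equivalently 11 + 23 + 68).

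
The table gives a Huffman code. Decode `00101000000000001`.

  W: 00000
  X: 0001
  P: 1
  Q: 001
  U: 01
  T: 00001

Read left to right; each codeword is recognised as soon as it completes (prefix code):
  001→Q | 01→U | 00000→W | 00000→W | 01→U
Decoded message: QUWWU

QUWWU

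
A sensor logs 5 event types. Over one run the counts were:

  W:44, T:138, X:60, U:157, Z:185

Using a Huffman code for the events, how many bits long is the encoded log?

1272

Build the Huffman tree bottom-up:
combine W(44), X(60) → 104
combine 104, T(138) → 242
combine U(157), Z(185) → 342
combine 242, 342 → 584
Total encoded bits = sum of merged weights = 104 + 242 + 342 + 584 = 1272.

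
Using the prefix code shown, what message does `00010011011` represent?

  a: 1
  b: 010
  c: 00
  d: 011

cbdd

Read left to right; each codeword is recognised as soon as it completes (prefix code):
  00→c | 010→b | 011→d | 011→d
Decoded message: cbdd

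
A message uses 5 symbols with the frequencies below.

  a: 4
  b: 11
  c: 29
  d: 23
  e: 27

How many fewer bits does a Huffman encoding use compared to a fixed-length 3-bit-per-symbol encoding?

Fixed-length: 3 bits × 94 symbols = 282 bits.
Huffman merges:
combine a(4), b(11) → 15
combine 15, d(23) → 38
combine e(27), c(29) → 56
combine 38, 56 → 94
Huffman total = 15 + 38 + 56 + 94 = 203 bits.
Saving = 282 − 203 = 79 bits.

79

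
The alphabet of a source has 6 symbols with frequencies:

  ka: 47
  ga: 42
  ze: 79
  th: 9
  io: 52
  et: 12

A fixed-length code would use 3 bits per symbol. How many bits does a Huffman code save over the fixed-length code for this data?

Fixed-length: 3 bits × 241 symbols = 723 bits.
Huffman merges:
th(9) + et(12) → 21
21 + ga(42) → 63
ka(47) + io(52) → 99
63 + ze(79) → 142
99 + 142 → 241
Huffman total = 21 + 63 + 99 + 142 + 241 = 566 bits.
Saving = 723 − 566 = 157 bits.

157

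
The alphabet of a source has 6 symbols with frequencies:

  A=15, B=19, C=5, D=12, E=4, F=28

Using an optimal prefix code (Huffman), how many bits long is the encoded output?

196

Build the Huffman tree bottom-up:
E(4) + C(5) → 9
9 + D(12) → 21
A(15) + B(19) → 34
21 + F(28) → 49
34 + 49 → 83
The encoded length is the sum of every internal node's weight: 9 + 21 + 34 + 49 + 83 = 196 bits.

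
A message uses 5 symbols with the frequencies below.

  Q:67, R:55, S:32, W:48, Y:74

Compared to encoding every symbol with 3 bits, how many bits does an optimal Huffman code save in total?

Fixed-length: 3 bits × 276 symbols = 828 bits.
Huffman merges:
merge S(32) and W(48): 80
merge R(55) and Q(67): 122
merge Y(74) and 80: 154
merge 122 and 154: 276
Huffman total = 80 + 122 + 154 + 276 = 632 bits.
Saving = 828 − 632 = 196 bits.

196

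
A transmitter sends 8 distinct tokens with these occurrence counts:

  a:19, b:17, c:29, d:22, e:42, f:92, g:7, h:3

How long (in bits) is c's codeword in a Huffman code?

Huffman merges, smallest pair first:
combine h(3), g(7) → 10
combine 10, b(17) → 27
combine a(19), d(22) → 41
combine 27, c(29) → 56
combine 41, e(42) → 83
combine 56, 83 → 139
combine f(92), 139 → 231
The subtree containing c is merged 3 times, so code length = 3.

3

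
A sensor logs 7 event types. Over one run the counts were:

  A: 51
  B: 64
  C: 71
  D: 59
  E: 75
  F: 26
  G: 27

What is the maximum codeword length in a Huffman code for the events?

Merge the two lowest-weight nodes at each step:
combine F(26), G(27) → 53
combine A(51), 53 → 104
combine D(59), B(64) → 123
combine C(71), E(75) → 146
combine 104, 123 → 227
combine 146, 227 → 373
The first pair merged (F, G) ends up deepest, at depth 4.

4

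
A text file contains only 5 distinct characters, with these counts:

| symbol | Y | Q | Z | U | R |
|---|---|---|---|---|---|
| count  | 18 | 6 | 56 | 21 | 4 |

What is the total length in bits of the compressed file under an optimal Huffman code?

Greedily combine the two least-frequent nodes:
R(4) + Q(6) → 10
10 + Y(18) → 28
U(21) + 28 → 49
49 + Z(56) → 105
Total encoded bits = sum of merged weights = 10 + 28 + 49 + 105 = 192.

192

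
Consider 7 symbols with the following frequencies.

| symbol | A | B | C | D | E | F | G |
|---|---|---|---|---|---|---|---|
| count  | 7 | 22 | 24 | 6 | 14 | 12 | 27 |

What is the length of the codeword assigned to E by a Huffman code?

Repeatedly merge the two smallest:
D(6) + A(7) → 13
F(12) + 13 → 25
E(14) + B(22) → 36
C(24) + 25 → 49
G(27) + 36 → 63
49 + 63 → 112
The subtree containing E is merged 3 times, so code length = 3.

3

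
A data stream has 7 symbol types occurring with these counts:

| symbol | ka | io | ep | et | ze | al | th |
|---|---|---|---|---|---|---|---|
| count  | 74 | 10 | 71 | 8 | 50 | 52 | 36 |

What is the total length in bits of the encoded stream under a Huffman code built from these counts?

Build the Huffman tree bottom-up:
combine et(8), io(10) → 18
combine 18, th(36) → 54
combine ze(50), al(52) → 102
combine 54, ep(71) → 125
combine ka(74), 102 → 176
combine 125, 176 → 301
The encoded length is the sum of every internal node's weight: 18 + 54 + 102 + 125 + 176 + 301 = 776 bits.

776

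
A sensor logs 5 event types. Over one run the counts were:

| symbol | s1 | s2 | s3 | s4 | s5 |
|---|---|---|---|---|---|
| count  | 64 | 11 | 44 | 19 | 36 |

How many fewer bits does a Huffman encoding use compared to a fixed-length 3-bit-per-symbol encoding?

144

Fixed-length: 3 bits × 174 symbols = 522 bits.
Huffman merges:
s2(11) + s4(19) → 30
30 + s5(36) → 66
s3(44) + s1(64) → 108
66 + 108 → 174
Huffman total = 30 + 66 + 108 + 174 = 378 bits.
Saving = 522 − 378 = 144 bits.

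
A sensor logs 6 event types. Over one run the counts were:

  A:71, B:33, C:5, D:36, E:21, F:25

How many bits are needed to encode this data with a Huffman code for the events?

457

Build the Huffman tree bottom-up:
C(5) + E(21) → 26
F(25) + 26 → 51
B(33) + D(36) → 69
51 + 69 → 120
A(71) + 120 → 191
Total encoded bits = sum of merged weights = 26 + 51 + 69 + 120 + 191 = 457.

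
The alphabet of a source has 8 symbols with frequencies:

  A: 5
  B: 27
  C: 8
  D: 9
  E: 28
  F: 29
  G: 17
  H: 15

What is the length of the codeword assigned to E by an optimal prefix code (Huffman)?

2

Repeatedly merge the two smallest:
merge A(5) and C(8): 13
merge D(9) and 13: 22
merge H(15) and G(17): 32
merge 22 and B(27): 49
merge E(28) and F(29): 57
merge 32 and 49: 81
merge 57 and 81: 138
E sits 2 levels below the root, so its codeword is 2 bits.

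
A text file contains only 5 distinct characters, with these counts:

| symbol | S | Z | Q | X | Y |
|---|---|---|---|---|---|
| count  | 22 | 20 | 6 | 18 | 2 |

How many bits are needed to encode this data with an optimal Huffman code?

144

Merge the two smallest weights repeatedly:
Y(2) + Q(6) → 8
8 + X(18) → 26
Z(20) + S(22) → 42
26 + 42 → 68
The encoded length is the sum of every internal node's weight: 8 + 26 + 42 + 68 = 144 bits.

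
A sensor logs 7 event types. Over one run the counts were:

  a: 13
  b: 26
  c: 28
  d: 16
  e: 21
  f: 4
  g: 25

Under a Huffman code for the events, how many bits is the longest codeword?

4

Merge the two lowest-weight nodes at each step:
f(4) + a(13) → 17
d(16) + 17 → 33
e(21) + g(25) → 46
b(26) + c(28) → 54
33 + 46 → 79
54 + 79 → 133
The first pair merged (f, a) ends up deepest, at depth 4.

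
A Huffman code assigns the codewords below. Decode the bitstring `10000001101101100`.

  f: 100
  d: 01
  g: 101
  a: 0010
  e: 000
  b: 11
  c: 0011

Read left to right; each codeword is recognised as soon as it completes (prefix code):
  100→f | 000→e | 01→d | 101→g | 101→g | 100→f
Decoded message: fedggf

fedggf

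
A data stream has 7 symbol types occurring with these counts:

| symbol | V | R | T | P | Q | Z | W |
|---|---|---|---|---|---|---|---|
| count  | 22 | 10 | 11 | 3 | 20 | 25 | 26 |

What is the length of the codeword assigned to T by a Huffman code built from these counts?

Build the tree from the bottom:
merge P(3) and R(10): 13
merge T(11) and 13: 24
merge Q(20) and V(22): 42
merge 24 and Z(25): 49
merge W(26) and 42: 68
merge 49 and 68: 117
T's leaf is at depth 3, giving a 3-bit codeword.

3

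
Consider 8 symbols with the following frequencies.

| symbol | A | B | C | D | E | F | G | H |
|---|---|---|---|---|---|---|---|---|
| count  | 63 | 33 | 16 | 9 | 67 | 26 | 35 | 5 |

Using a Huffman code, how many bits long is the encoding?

676

Merge the two smallest weights repeatedly:
combine H(5), D(9) → 14
combine 14, C(16) → 30
combine F(26), 30 → 56
combine B(33), G(35) → 68
combine 56, A(63) → 119
combine E(67), 68 → 135
combine 119, 135 → 254
The encoded length is the sum of every internal node's weight: 14 + 30 + 56 + 68 + 119 + 135 + 254 = 676 bits.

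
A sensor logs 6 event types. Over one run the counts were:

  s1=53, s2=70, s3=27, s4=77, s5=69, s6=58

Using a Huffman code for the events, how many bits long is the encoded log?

915

Greedily combine the two least-frequent nodes:
merge s3(27) and s1(53): 80
merge s6(58) and s5(69): 127
merge s2(70) and s4(77): 147
merge 80 and 127: 207
merge 147 and 207: 354
The encoded length is the sum of every internal node's weight: 80 + 127 + 147 + 207 + 354 = 915 bits.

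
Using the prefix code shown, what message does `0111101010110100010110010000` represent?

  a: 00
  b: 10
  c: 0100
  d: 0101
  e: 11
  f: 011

fedfcdbca

Read left to right; each codeword is recognised as soon as it completes (prefix code):
  011→f | 11→e | 0101→d | 011→f | 0100→c | 0101→d | 10→b | 0100→c | 00→a
Decoded message: fedfcdbca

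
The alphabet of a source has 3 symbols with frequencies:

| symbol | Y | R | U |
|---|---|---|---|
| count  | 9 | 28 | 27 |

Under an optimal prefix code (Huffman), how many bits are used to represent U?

2

Repeatedly merge the two smallest:
merge Y(9) and U(27): 36
merge R(28) and 36: 64
U's leaf is at depth 2, giving a 2-bit codeword.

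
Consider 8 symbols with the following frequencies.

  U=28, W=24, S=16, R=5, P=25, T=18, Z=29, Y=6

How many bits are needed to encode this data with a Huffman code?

Merge the two smallest weights repeatedly:
combine R(5), Y(6) → 11
combine 11, S(16) → 27
combine T(18), W(24) → 42
combine P(25), 27 → 52
combine U(28), Z(29) → 57
combine 42, 52 → 94
combine 57, 94 → 151
Total encoded bits = sum of merged weights = 11 + 27 + 42 + 52 + 57 + 94 + 151 = 434.

434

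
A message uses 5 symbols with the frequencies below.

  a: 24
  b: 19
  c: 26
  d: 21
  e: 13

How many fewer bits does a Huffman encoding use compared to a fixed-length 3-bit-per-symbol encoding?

Fixed-length: 3 bits × 103 symbols = 309 bits.
Huffman merges:
merge e(13) and b(19): 32
merge d(21) and a(24): 45
merge c(26) and 32: 58
merge 45 and 58: 103
Huffman total = 32 + 45 + 58 + 103 = 238 bits.
Saving = 309 − 238 = 71 bits.

71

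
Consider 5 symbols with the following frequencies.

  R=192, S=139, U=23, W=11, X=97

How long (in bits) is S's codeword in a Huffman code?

Huffman merges, smallest pair first:
merge W(11) and U(23): 34
merge 34 and X(97): 131
merge 131 and S(139): 270
merge R(192) and 270: 462
The subtree containing S is merged 2 times, so code length = 2.

2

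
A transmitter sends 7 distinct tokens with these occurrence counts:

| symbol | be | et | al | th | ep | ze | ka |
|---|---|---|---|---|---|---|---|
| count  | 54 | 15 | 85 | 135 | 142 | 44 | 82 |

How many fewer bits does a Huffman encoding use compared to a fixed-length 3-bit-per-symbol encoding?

218

Fixed-length: 3 bits × 557 symbols = 1671 bits.
Huffman merges:
combine et(15), ze(44) → 59
combine be(54), 59 → 113
combine ka(82), al(85) → 167
combine 113, th(135) → 248
combine ep(142), 167 → 309
combine 248, 309 → 557
Huffman total = 59 + 113 + 167 + 248 + 309 + 557 = 1453 bits.
Saving = 1671 − 1453 = 218 bits.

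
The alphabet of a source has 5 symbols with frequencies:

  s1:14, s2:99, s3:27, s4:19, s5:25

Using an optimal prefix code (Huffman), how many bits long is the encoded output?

Greedily combine the two least-frequent nodes:
combine s1(14), s4(19) → 33
combine s5(25), s3(27) → 52
combine 33, 52 → 85
combine 85, s2(99) → 184
Total encoded bits = sum of merged weights = 33 + 52 + 85 + 184 = 354.

354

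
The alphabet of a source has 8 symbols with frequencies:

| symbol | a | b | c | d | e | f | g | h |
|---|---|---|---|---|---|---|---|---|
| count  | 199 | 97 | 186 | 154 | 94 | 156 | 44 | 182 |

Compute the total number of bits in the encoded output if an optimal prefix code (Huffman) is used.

Greedily combine the two least-frequent nodes:
merge g(44) and e(94): 138
merge b(97) and 138: 235
merge d(154) and f(156): 310
merge h(182) and c(186): 368
merge a(199) and 235: 434
merge 310 and 368: 678
merge 434 and 678: 1112
The encoded length is the sum of every internal node's weight: 138 + 235 + 310 + 368 + 434 + 678 + 1112 = 3275 bits.

3275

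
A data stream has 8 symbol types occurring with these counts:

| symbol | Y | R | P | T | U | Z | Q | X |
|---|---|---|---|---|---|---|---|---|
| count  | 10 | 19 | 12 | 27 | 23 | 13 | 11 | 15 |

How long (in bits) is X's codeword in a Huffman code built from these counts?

3

Huffman merges, smallest pair first:
Y(10) + Q(11) → 21
P(12) + Z(13) → 25
X(15) + R(19) → 34
21 + U(23) → 44
25 + T(27) → 52
34 + 44 → 78
52 + 78 → 130
The subtree containing X is merged 3 times, so code length = 3.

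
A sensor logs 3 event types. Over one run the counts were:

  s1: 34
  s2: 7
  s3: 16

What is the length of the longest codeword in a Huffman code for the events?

Merge the two lowest-weight nodes at each step:
combine s2(7), s3(16) → 23
combine 23, s1(34) → 57
The rarest symbols sit at the bottom; the longest codeword is 2 bits.

2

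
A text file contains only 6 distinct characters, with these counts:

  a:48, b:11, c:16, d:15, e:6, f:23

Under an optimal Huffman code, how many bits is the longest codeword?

4

Merge the two lowest-weight nodes at each step:
e(6) + b(11) → 17
d(15) + c(16) → 31
17 + f(23) → 40
31 + 40 → 71
a(48) + 71 → 119
The first pair merged (e, b) ends up deepest, at depth 4.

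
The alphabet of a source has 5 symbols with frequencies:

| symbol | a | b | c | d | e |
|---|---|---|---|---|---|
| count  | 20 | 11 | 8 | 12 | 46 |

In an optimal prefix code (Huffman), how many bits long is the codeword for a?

Build the tree from the bottom:
combine c(8), b(11) → 19
combine d(12), 19 → 31
combine a(20), 31 → 51
combine e(46), 51 → 97
The subtree containing a is merged 2 times, so code length = 2.

2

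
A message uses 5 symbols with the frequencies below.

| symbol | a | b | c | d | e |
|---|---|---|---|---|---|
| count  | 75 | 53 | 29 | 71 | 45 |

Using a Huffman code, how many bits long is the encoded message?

Build the Huffman tree bottom-up:
c(29) + e(45) → 74
b(53) + d(71) → 124
74 + a(75) → 149
124 + 149 → 273
The encoded length is the sum of every internal node's weight: 74 + 124 + 149 + 273 = 620 bits.

620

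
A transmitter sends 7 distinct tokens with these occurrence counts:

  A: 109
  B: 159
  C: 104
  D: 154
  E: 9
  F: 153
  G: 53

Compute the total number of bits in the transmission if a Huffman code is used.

Build the Huffman tree bottom-up:
E(9) + G(53) → 62
62 + C(104) → 166
A(109) + F(153) → 262
D(154) + B(159) → 313
166 + 262 → 428
313 + 428 → 741
The encoded length is the sum of every internal node's weight: 62 + 166 + 262 + 313 + 428 + 741 = 1972 bits.

1972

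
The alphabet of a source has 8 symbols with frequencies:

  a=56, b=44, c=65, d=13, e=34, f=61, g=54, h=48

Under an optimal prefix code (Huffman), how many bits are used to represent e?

Repeatedly merge the two smallest:
d(13) + e(34) → 47
b(44) + 47 → 91
h(48) + g(54) → 102
a(56) + f(61) → 117
c(65) + 91 → 156
102 + 117 → 219
156 + 219 → 375
e's leaf is at depth 4, giving a 4-bit codeword.

4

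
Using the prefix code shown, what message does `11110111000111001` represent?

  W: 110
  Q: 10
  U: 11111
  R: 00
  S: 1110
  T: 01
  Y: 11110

YSRST

Read left to right; each codeword is recognised as soon as it completes (prefix code):
  11110→Y | 1110→S | 00→R | 1110→S | 01→T
Decoded message: YSRST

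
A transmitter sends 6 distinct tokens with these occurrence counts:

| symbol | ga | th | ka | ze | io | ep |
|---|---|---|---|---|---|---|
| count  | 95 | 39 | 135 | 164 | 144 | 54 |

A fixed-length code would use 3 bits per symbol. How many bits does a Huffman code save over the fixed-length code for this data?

Fixed-length: 3 bits × 631 symbols = 1893 bits.
Huffman merges:
merge th(39) and ep(54): 93
merge 93 and ga(95): 188
merge ka(135) and io(144): 279
merge ze(164) and 188: 352
merge 279 and 352: 631
Huffman total = 93 + 188 + 279 + 352 + 631 = 1543 bits.
Saving = 1893 − 1543 = 350 bits.

350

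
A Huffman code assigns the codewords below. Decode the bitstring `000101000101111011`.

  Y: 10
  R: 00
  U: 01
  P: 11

Read left to right; each codeword is recognised as soon as it completes (prefix code):
  00→R | 01→U | 01→U | 00→R | 01→U | 01→U | 11→P | 10→Y | 11→P
Decoded message: RUURUUPYP

RUURUUPYP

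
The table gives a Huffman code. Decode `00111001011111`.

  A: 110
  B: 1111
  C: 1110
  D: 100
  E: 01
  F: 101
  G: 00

Read left to right; each codeword is recognised as soon as it completes (prefix code):
  00→G | 1110→C | 01→E | 01→E | 1111→B
Decoded message: GCEEB

GCEEB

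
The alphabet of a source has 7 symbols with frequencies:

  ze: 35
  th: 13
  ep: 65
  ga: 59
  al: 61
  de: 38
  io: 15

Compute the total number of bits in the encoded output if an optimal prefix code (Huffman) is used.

Greedily combine the two least-frequent nodes:
th(13) + io(15) → 28
28 + ze(35) → 63
de(38) + ga(59) → 97
al(61) + 63 → 124
ep(65) + 97 → 162
124 + 162 → 286
Each symbol's bit-cost is frequency × depth; summing gives 760 bits (equivalently 28 + 63 + 97 + 124 + 162 + 286).

760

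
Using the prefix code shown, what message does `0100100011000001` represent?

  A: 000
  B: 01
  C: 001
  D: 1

Read left to right; each codeword is recognised as soon as it completes (prefix code):
  01→B | 001→C | 000→A | 1→D | 1→D | 000→A | 001→C
Decoded message: BCADDAC

BCADDAC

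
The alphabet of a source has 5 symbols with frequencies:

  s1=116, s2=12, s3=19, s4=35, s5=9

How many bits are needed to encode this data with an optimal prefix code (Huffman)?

Merge the two smallest weights repeatedly:
combine s5(9), s2(12) → 21
combine s3(19), 21 → 40
combine s4(35), 40 → 75
combine 75, s1(116) → 191
Total encoded bits = sum of merged weights = 21 + 40 + 75 + 191 = 327.

327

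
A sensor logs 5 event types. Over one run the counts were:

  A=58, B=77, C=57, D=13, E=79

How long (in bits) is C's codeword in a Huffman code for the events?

3

Repeatedly merge the two smallest:
combine D(13), C(57) → 70
combine A(58), 70 → 128
combine B(77), E(79) → 156
combine 128, 156 → 284
C's leaf is at depth 3, giving a 3-bit codeword.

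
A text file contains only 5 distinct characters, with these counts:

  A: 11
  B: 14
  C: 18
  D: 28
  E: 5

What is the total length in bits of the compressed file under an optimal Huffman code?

Build the Huffman tree bottom-up:
combine E(5), A(11) → 16
combine B(14), 16 → 30
combine C(18), D(28) → 46
combine 30, 46 → 76
The encoded length is the sum of every internal node's weight: 16 + 30 + 46 + 76 = 168 bits.

168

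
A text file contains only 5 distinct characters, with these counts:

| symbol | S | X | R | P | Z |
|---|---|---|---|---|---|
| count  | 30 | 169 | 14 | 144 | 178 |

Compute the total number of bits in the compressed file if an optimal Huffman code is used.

Build the Huffman tree bottom-up:
combine R(14), S(30) → 44
combine 44, P(144) → 188
combine X(169), Z(178) → 347
combine 188, 347 → 535
Total encoded bits = sum of merged weights = 44 + 188 + 347 + 535 = 1114.

1114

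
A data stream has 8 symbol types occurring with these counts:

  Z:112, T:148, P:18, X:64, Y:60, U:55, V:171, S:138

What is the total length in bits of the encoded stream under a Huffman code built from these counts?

Merge the two smallest weights repeatedly:
combine P(18), U(55) → 73
combine Y(60), X(64) → 124
combine 73, Z(112) → 185
combine 124, S(138) → 262
combine T(148), V(171) → 319
combine 185, 262 → 447
combine 319, 447 → 766
Total encoded bits = sum of merged weights = 73 + 124 + 185 + 262 + 319 + 447 + 766 = 2176.

2176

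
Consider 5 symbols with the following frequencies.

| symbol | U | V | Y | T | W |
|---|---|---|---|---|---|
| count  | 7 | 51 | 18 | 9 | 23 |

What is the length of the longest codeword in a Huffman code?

4

Merge the two lowest-weight nodes at each step:
combine U(7), T(9) → 16
combine 16, Y(18) → 34
combine W(23), 34 → 57
combine V(51), 57 → 108
The first pair merged (U, T) ends up deepest, at depth 4.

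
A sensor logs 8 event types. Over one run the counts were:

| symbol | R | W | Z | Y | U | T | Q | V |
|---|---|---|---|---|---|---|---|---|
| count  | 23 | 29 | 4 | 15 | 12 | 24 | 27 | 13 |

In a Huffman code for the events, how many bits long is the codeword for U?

Build the tree from the bottom:
combine Z(4), U(12) → 16
combine V(13), Y(15) → 28
combine 16, R(23) → 39
combine T(24), Q(27) → 51
combine 28, W(29) → 57
combine 39, 51 → 90
combine 57, 90 → 147
U sits 4 levels below the root, so its codeword is 4 bits.

4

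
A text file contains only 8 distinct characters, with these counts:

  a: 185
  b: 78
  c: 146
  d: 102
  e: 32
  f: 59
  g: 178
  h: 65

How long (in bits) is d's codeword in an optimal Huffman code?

3

Huffman merges, smallest pair first:
e(32) + f(59) → 91
h(65) + b(78) → 143
91 + d(102) → 193
143 + c(146) → 289
g(178) + a(185) → 363
193 + 289 → 482
363 + 482 → 845
d sits 3 levels below the root, so its codeword is 3 bits.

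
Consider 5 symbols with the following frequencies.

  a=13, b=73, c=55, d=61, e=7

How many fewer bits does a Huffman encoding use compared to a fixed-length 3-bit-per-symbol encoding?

Fixed-length: 3 bits × 209 symbols = 627 bits.
Huffman merges:
merge e(7) and a(13): 20
merge 20 and c(55): 75
merge d(61) and b(73): 134
merge 75 and 134: 209
Huffman total = 20 + 75 + 134 + 209 = 438 bits.
Saving = 627 − 438 = 189 bits.

189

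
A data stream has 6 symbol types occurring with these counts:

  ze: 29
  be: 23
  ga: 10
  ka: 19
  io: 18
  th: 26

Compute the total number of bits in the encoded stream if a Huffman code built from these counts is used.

320

Build the Huffman tree bottom-up:
combine ga(10), io(18) → 28
combine ka(19), be(23) → 42
combine th(26), 28 → 54
combine ze(29), 42 → 71
combine 54, 71 → 125
The encoded length is the sum of every internal node's weight: 28 + 42 + 54 + 71 + 125 = 320 bits.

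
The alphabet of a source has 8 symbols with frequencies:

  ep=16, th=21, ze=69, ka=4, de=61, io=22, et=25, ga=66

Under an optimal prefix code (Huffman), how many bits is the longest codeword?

5

Merge the two lowest-weight nodes at each step:
combine ka(4), ep(16) → 20
combine 20, th(21) → 41
combine io(22), et(25) → 47
combine 41, 47 → 88
combine de(61), ga(66) → 127
combine ze(69), 88 → 157
combine 127, 157 → 284
Maximum depth reached is 5.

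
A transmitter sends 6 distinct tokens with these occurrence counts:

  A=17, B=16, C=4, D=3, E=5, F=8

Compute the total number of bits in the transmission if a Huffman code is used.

Build the Huffman tree bottom-up:
merge D(3) and C(4): 7
merge E(5) and 7: 12
merge F(8) and 12: 20
merge B(16) and A(17): 33
merge 20 and 33: 53
The encoded length is the sum of every internal node's weight: 7 + 12 + 20 + 33 + 53 = 125 bits.

125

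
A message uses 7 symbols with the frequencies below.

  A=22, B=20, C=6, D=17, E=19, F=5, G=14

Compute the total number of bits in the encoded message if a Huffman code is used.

Build the Huffman tree bottom-up:
combine F(5), C(6) → 11
combine 11, G(14) → 25
combine D(17), E(19) → 36
combine B(20), A(22) → 42
combine 25, 36 → 61
combine 42, 61 → 103
Total encoded bits = sum of merged weights = 11 + 25 + 36 + 42 + 61 + 103 = 278.

278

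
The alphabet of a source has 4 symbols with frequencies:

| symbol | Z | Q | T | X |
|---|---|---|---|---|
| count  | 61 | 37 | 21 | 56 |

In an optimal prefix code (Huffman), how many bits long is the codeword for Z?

Build the tree from the bottom:
T(21) + Q(37) → 58
X(56) + 58 → 114
Z(61) + 114 → 175
Z is merged only at the final step, so code length = 1.

1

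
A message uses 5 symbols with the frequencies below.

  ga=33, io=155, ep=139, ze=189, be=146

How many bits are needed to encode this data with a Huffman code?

Greedily combine the two least-frequent nodes:
combine ga(33), ep(139) → 172
combine be(146), io(155) → 301
combine 172, ze(189) → 361
combine 301, 361 → 662
The encoded length is the sum of every internal node's weight: 172 + 301 + 361 + 662 = 1496 bits.

1496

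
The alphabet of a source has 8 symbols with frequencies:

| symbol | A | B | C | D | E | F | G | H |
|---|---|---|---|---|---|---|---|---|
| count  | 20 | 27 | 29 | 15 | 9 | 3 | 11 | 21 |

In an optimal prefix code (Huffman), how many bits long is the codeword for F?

Repeatedly merge the two smallest:
merge F(3) and E(9): 12
merge G(11) and 12: 23
merge D(15) and A(20): 35
merge H(21) and 23: 44
merge B(27) and C(29): 56
merge 35 and 44: 79
merge 56 and 79: 135
F sits 5 levels below the root, so its codeword is 5 bits.

5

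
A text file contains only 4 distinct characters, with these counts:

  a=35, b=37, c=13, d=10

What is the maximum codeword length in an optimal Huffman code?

Merge the two lowest-weight nodes at each step:
d(10) + c(13) → 23
23 + a(35) → 58
b(37) + 58 → 95
The rarest symbols sit at the bottom; the longest codeword is 3 bits.

3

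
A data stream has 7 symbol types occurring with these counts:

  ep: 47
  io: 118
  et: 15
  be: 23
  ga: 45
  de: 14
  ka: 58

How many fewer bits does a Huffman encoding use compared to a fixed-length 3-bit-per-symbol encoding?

Fixed-length: 3 bits × 320 symbols = 960 bits.
Huffman merges:
merge de(14) and et(15): 29
merge be(23) and 29: 52
merge ga(45) and ep(47): 92
merge 52 and ka(58): 110
merge 92 and 110: 202
merge io(118) and 202: 320
Huffman total = 29 + 52 + 92 + 110 + 202 + 320 = 805 bits.
Saving = 960 − 805 = 155 bits.

155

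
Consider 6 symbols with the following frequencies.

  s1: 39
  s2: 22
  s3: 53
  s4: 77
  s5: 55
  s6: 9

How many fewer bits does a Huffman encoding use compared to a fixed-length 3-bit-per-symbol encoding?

Fixed-length: 3 bits × 255 symbols = 765 bits.
Huffman merges:
combine s6(9), s2(22) → 31
combine 31, s1(39) → 70
combine s3(53), s5(55) → 108
combine 70, s4(77) → 147
combine 108, 147 → 255
Huffman total = 31 + 70 + 108 + 147 + 255 = 611 bits.
Saving = 765 − 611 = 154 bits.

154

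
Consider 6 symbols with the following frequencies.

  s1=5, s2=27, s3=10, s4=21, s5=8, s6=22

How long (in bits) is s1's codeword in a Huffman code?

4

Huffman merges, smallest pair first:
s1(5) + s5(8) → 13
s3(10) + 13 → 23
s4(21) + s6(22) → 43
23 + s2(27) → 50
43 + 50 → 93
s1's leaf is at depth 4, giving a 4-bit codeword.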